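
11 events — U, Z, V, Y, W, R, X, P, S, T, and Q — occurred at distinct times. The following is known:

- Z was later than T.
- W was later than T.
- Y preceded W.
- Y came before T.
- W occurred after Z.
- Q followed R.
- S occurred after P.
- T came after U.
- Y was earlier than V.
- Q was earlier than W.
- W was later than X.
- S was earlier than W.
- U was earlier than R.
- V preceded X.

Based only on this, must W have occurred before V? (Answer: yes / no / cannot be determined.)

no

Tracing the constraints gives V → X → W, so V must come before W.
That means W cannot be before V.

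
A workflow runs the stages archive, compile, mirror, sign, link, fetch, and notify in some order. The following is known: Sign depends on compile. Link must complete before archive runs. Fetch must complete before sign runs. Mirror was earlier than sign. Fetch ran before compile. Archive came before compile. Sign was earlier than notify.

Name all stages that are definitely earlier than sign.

Directly stated before sign: compile, fetch, and mirror.
Archive reaches sign via archive → compile → sign.
Link reaches sign via link → archive → compile → sign.
No chain forces notify ahead of sign.

archive, compile, fetch, link, mirror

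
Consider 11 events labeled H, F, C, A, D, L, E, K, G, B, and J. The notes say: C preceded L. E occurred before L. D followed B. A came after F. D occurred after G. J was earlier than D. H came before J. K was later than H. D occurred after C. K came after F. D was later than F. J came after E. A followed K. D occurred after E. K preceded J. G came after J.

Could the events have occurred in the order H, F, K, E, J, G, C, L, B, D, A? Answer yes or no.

yes

Check each stated constraint against the proposed order — e.g. F is ahead of D; F is ahead of A. Every pair is in the required order; nothing is violated.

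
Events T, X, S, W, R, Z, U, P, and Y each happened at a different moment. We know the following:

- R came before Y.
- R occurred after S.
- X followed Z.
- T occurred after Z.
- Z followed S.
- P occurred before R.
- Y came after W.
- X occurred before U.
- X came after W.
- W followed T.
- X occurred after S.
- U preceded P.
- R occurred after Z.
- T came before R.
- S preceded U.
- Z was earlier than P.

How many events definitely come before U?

Directly stated before U: S and X.
T reaches U via T → W → X → U.
W reaches U via W → X → U.
Z reaches U via Z → X → U.
That's S, T, W, X, and Z — 5 in all.

5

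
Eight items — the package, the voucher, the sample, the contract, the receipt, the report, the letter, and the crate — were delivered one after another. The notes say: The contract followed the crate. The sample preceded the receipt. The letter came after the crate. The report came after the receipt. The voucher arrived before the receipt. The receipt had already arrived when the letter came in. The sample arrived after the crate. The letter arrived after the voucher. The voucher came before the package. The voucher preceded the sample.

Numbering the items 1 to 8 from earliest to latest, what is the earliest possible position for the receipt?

The crate, the sample, and the voucher must all come before the receipt — 3 forced predecessors.
Nothing else is forced ahead of the receipt, so its earliest slot is position 3 + 1 = 4.

4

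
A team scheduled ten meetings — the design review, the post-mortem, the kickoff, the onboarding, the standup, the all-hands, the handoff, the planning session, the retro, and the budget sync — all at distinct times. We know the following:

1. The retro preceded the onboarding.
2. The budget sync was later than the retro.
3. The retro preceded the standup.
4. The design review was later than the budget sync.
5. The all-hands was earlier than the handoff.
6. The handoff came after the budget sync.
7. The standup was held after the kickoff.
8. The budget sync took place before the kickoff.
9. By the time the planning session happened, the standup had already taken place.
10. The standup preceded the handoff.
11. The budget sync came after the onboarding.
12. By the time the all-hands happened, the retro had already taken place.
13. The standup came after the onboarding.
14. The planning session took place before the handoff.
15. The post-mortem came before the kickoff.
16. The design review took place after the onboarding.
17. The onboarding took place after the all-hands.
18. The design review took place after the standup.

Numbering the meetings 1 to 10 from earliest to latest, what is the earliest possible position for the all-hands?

2

The retro must come before the all-hands — 1 forced predecessor.
Nothing else is forced ahead of the all-hands, so its earliest slot is position 1 + 1 = 2.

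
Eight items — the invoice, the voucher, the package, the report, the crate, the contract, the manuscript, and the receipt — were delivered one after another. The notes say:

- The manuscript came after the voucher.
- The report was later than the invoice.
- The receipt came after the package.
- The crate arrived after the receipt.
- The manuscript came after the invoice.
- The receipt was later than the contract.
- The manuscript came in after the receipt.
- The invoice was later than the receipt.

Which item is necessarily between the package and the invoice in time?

the receipt

Tracing the constraints gives the package → the receipt → the invoice, so the receipt sits after the package and before the invoice.
No other item is forced both after the package and before the invoice.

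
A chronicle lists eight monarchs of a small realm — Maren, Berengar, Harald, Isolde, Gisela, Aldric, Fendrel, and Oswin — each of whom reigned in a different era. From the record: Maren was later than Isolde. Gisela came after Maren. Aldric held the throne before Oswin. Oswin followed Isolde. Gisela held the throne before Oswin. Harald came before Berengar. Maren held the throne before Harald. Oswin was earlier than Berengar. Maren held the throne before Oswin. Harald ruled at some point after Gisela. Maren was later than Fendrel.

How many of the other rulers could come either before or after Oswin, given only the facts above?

Forced before Oswin: Aldric, Fendrel, Gisela, Isolde, and Maren; forced after Oswin: Berengar.
That leaves Harald with no forced order relative to Oswin — 1.

1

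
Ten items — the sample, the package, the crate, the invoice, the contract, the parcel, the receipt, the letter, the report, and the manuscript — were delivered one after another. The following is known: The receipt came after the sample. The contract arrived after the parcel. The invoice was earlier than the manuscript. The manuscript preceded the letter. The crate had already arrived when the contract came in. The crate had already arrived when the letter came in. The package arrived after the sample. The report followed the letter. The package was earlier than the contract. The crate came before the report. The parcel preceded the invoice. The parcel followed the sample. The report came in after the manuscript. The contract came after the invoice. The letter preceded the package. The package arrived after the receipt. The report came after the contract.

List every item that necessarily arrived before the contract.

the crate, the invoice, the letter, the manuscript, the package, the parcel, the receipt, the sample

Directly stated before the contract: the crate, the invoice, the package, and the parcel.
The letter reaches the contract via the letter → the package → the contract.
The manuscript reaches the contract via the manuscript → the letter → the package → the contract.
The receipt reaches the contract via the receipt → the package → the contract.
Likewise the sample reaches the contract by chaining the stated constraints.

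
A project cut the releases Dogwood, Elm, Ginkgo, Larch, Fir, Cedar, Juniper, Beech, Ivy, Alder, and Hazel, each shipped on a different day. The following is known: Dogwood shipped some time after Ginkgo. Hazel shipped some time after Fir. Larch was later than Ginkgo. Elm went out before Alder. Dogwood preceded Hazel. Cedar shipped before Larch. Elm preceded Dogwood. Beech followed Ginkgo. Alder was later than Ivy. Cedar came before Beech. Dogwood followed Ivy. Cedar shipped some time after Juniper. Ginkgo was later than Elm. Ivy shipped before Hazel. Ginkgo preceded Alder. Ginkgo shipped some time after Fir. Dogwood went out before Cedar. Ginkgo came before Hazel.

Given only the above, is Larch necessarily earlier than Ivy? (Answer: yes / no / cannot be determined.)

Tracing the constraints gives Ivy → Dogwood → Cedar → Larch, so Ivy must come before Larch.
That means Larch cannot be before Ivy.

no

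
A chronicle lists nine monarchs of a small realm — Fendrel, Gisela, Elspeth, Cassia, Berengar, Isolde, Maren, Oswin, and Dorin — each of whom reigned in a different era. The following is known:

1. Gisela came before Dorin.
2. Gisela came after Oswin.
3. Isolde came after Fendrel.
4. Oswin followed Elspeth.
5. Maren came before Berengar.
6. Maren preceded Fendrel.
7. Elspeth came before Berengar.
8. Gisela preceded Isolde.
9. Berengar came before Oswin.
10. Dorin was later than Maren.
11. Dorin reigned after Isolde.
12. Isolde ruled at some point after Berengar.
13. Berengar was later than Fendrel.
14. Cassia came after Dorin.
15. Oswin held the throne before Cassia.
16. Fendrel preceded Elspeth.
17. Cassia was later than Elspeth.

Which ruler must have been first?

Maren

Maren has a chain of constraints placing them before every other ruler, so Maren must be first.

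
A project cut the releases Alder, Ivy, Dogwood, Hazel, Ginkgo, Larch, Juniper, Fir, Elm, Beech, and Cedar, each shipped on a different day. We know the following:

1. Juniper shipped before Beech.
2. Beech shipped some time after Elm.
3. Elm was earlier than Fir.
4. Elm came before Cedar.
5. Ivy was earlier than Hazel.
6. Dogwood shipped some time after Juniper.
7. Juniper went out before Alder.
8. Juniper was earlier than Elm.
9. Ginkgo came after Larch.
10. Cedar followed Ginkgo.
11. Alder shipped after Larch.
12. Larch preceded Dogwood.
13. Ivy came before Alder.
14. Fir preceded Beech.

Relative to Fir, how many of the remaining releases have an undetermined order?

7

Forced before Fir: Elm and Juniper; forced after Fir: Beech.
That leaves Alder, Cedar, Dogwood, Ginkgo, Hazel, Ivy, and Larch with no forced order relative to Fir — 7.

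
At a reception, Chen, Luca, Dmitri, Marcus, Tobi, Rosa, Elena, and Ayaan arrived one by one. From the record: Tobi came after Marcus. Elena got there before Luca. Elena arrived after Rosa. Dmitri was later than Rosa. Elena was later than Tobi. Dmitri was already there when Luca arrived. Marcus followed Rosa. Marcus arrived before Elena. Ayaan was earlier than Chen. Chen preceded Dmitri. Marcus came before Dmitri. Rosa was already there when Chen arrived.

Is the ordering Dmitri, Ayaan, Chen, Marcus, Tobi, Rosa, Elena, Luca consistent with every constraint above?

The constraints require Rosa before Marcus, but in the proposed sequence Marcus appears ahead of Rosa. That one violation is enough.

no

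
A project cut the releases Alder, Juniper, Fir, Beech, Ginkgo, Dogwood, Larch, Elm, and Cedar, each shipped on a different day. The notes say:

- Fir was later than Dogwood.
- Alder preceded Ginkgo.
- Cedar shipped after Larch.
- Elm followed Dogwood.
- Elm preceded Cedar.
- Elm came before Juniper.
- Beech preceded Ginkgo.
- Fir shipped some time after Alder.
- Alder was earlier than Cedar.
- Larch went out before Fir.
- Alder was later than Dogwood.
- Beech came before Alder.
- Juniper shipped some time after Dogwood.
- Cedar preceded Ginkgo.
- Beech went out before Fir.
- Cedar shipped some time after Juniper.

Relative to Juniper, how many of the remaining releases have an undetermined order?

Forced before Juniper: Dogwood and Elm; forced after Juniper: Cedar and Ginkgo.
That leaves Alder, Beech, Fir, and Larch with no forced order relative to Juniper — 4.

4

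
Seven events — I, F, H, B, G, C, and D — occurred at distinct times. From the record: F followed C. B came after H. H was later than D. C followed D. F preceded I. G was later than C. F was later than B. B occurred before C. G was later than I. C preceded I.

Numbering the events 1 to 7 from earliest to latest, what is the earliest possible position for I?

B, C, D, F, and H must all come before I — 5 forced predecessors.
Nothing else is forced ahead of I, so its earliest slot is position 5 + 1 = 6.

6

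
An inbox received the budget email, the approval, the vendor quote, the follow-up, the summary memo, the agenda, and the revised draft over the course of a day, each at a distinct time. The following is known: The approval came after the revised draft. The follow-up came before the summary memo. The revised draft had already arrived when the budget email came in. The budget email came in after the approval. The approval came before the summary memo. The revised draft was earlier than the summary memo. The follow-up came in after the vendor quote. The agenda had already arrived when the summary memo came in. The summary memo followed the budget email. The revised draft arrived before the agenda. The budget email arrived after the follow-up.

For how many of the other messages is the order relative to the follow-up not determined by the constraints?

3

Forced before the follow-up: the vendor quote; forced after the follow-up: the budget email and the summary memo.
That leaves the agenda, the approval, and the revised draft with no forced order relative to the follow-up — 3.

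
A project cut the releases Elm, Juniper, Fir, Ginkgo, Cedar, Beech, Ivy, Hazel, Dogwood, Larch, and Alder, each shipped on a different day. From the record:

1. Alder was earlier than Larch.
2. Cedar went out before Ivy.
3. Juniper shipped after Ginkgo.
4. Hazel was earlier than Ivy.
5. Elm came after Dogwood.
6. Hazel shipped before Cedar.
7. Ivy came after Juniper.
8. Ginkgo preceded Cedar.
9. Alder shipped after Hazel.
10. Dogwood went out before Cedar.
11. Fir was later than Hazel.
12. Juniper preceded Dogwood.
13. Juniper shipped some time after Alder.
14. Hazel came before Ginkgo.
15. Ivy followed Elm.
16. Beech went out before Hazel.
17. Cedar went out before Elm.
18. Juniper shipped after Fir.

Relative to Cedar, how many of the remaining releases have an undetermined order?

1

Forced before Cedar: Alder, Beech, Dogwood, Fir, Ginkgo, Hazel, and Juniper; forced after Cedar: Elm and Ivy.
That leaves Larch with no forced order relative to Cedar — 1.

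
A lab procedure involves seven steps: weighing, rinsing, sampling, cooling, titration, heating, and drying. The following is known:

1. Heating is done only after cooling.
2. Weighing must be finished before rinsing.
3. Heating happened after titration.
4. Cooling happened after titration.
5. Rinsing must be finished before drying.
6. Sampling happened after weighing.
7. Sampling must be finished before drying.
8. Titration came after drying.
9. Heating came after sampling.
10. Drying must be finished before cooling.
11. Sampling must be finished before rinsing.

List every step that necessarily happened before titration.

drying, rinsing, sampling, weighing

Directly stated before titration: drying.
Rinsing reaches titration via rinsing → drying → titration.
Sampling reaches titration via sampling → drying → titration.
Weighing reaches titration via weighing → sampling → drying → titration.
No chain forces heating (or any of the others) ahead of titration.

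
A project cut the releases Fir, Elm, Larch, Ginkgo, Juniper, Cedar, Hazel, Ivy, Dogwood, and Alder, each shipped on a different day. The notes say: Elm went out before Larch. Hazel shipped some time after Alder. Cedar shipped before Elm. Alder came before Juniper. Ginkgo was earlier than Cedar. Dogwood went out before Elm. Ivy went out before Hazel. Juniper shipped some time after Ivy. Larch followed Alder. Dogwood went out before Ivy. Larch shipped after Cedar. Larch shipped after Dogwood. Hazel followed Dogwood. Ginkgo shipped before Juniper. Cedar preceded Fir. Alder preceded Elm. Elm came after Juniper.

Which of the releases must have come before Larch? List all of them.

Directly stated before Larch: Alder, Cedar, Dogwood, and Elm.
Ginkgo reaches Larch via Ginkgo → Cedar → Larch.
Ivy reaches Larch via Ivy → Juniper → Elm → Larch.
Juniper reaches Larch via Juniper → Elm → Larch.
No chain forces Fir (or any of the others) ahead of Larch.

Alder, Cedar, Dogwood, Elm, Ginkgo, Ivy, Juniper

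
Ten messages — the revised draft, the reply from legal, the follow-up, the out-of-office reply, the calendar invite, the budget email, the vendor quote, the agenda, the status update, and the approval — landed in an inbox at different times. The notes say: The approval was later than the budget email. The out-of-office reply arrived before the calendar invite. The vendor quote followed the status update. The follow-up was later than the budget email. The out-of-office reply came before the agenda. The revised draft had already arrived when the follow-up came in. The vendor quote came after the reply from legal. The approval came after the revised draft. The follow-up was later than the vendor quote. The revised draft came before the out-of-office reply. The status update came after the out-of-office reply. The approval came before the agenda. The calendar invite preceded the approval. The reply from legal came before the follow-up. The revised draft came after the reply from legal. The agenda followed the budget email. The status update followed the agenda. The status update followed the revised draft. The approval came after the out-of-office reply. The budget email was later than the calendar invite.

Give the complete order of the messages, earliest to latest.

The constraints fix every adjacent pair, so only one ordering works:
the reply from legal → the revised draft → the out-of-office reply → the calendar invite → the budget email → the approval → the agenda → the status update → the vendor quote → the follow-up.

the reply from legal, the revised draft, the out-of-office reply, the calendar invite, the budget email, the approval, the agenda, the status update, the vendor quote, the follow-up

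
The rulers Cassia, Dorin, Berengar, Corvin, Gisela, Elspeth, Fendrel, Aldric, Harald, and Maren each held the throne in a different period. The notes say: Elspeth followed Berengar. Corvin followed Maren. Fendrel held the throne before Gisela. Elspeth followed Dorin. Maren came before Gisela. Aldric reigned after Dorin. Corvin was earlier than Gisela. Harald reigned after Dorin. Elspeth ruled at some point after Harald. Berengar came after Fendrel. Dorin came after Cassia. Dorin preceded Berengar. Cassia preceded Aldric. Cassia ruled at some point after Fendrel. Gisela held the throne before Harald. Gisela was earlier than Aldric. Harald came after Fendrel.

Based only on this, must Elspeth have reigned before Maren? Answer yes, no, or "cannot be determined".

Tracing the constraints gives Maren → Gisela → Harald → Elspeth, so Maren must come before Elspeth.
That means Elspeth cannot be before Maren.

no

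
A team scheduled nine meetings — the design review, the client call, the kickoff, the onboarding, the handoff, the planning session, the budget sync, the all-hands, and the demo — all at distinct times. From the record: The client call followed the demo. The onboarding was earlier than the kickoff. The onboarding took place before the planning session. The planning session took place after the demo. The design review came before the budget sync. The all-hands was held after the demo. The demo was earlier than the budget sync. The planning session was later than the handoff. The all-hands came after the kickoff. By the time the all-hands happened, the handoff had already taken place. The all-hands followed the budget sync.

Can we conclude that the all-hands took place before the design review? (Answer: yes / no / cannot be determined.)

no

Tracing the constraints gives the design review → the budget sync → the all-hands, so the design review must come before the all-hands.
That means the all-hands cannot be before the design review.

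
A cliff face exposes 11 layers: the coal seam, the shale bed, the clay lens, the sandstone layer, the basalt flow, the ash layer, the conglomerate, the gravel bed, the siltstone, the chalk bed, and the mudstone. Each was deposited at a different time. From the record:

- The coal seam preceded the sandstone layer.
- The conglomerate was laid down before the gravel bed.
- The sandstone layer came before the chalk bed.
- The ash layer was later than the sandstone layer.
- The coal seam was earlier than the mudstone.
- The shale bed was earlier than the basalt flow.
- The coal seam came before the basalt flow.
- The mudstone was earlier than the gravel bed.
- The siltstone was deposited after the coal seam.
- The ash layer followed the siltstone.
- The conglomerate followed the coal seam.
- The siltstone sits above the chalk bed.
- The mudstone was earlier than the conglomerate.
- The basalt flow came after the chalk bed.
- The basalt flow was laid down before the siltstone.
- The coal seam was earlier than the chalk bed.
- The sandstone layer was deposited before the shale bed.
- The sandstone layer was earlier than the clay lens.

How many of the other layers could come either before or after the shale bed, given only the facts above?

Forced before the shale bed: the coal seam and the sandstone layer; forced after the shale bed: the ash layer, the basalt flow, and the siltstone.
That leaves the chalk bed, the clay lens, the conglomerate, the gravel bed, and the mudstone with no forced order relative to the shale bed — 5.

5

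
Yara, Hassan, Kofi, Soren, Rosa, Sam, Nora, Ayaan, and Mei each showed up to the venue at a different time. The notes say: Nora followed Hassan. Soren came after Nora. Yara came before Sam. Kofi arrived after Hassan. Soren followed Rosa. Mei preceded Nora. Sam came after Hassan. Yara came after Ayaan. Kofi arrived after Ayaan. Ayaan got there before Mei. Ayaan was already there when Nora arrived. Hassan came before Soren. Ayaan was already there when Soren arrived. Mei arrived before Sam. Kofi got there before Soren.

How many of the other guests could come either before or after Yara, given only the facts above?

6

Forced before Yara: Ayaan; forced after Yara: Sam.
That leaves Hassan, Kofi, Mei, Nora, Rosa, and Soren with no forced order relative to Yara — 6.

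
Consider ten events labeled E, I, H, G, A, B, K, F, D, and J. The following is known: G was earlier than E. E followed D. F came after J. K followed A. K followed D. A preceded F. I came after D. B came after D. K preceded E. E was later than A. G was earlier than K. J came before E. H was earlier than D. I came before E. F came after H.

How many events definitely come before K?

4

Directly stated before K: A, D, and G.
H reaches K via H → D → K.
That's A, D, G, and H — 4 in all.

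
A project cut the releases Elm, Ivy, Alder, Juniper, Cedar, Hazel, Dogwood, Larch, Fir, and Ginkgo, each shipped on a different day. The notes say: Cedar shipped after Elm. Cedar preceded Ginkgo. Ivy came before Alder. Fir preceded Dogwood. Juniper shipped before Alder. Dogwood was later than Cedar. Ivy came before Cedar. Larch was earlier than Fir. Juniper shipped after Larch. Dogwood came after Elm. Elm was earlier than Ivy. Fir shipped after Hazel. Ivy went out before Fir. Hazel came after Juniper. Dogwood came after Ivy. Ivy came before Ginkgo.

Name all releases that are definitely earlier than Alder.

Elm, Ivy, Juniper, Larch

Directly stated before Alder: Ivy and Juniper.
Elm reaches Alder via Elm → Ivy → Alder.
Larch reaches Alder via Larch → Juniper → Alder.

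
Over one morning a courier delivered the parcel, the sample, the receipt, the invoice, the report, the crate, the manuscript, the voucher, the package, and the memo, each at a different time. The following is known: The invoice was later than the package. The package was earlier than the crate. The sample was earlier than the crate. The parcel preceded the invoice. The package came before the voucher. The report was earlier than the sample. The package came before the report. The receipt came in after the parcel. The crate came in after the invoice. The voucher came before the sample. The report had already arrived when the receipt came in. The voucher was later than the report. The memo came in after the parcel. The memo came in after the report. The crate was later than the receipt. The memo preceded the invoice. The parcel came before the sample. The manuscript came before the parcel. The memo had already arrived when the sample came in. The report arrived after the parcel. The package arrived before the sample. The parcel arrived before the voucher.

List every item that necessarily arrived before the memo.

Directly stated before the memo: the parcel and the report.
The manuscript reaches the memo via the manuscript → the parcel → the memo.
The package reaches the memo via the package → the report → the memo.

the manuscript, the package, the parcel, the report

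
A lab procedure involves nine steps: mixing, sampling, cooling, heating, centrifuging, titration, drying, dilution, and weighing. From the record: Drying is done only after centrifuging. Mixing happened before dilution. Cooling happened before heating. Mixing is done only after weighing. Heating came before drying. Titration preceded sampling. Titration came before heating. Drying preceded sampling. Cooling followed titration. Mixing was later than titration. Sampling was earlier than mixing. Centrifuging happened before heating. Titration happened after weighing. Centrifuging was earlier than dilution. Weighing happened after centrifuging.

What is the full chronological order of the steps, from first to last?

The constraints fix every adjacent pair, so only one ordering works:
centrifuging → weighing → titration → cooling → heating → drying → sampling → mixing → dilution.

centrifuging, weighing, titration, cooling, heating, drying, sampling, mixing, dilution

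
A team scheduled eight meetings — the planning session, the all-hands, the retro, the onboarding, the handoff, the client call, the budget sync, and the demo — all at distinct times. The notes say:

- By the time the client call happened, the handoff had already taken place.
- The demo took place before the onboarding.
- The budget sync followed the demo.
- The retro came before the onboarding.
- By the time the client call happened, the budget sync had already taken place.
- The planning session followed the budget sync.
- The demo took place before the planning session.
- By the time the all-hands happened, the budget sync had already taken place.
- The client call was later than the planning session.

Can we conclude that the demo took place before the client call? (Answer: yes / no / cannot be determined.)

yes

Chain the constraints: the demo → the planning session → the client call. Each link is directly stated, so the demo comes before the client call.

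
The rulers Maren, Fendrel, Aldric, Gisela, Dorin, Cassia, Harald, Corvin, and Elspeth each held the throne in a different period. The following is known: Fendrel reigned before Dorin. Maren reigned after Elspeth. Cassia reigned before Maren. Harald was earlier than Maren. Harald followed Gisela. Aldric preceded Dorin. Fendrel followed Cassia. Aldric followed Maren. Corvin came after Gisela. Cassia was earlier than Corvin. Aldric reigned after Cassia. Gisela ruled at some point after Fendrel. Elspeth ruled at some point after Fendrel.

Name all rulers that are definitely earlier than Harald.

Cassia, Fendrel, Gisela

Directly stated before Harald: Gisela.
Cassia reaches Harald via Cassia → Fendrel → Gisela → Harald.
Fendrel reaches Harald via Fendrel → Gisela → Harald.
No chain forces Elspeth (or any of the others) ahead of Harald.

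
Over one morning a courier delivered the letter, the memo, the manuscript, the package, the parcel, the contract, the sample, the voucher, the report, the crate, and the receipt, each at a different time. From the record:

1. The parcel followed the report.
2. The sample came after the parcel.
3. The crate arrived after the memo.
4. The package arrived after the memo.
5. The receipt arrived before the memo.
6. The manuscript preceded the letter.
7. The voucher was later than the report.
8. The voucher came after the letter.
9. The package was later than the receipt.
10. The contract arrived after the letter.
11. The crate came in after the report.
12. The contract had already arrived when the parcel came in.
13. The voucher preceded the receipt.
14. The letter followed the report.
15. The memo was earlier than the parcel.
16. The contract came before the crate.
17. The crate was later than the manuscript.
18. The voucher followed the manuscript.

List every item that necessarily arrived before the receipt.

Directly stated before the receipt: the voucher.
The letter reaches the receipt via the letter → the voucher → the receipt.
The manuscript reaches the receipt via the manuscript → the voucher → the receipt.
The report reaches the receipt via the report → the voucher → the receipt.
No chain forces the package (or any of the others) ahead of the receipt.

the letter, the manuscript, the report, the voucher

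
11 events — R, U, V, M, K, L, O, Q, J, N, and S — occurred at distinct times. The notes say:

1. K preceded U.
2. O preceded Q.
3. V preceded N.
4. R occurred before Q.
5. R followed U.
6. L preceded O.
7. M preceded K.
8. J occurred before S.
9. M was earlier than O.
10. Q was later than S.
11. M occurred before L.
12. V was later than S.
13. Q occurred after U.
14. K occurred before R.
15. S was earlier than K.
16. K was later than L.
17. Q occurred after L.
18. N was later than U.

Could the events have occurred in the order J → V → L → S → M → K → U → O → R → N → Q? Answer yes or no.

no

The constraints require M before L, but in the proposed sequence L appears ahead of M. That one violation is enough.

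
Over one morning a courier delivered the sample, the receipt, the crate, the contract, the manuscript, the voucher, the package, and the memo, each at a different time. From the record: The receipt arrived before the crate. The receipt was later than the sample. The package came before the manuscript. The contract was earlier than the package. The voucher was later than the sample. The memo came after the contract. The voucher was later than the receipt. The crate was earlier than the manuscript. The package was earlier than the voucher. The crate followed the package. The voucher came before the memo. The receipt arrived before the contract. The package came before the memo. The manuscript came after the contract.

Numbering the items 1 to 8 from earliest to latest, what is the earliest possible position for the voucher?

The contract, the package, the receipt, and the sample must all come before the voucher — 4 forced predecessors.
Nothing else is forced ahead of the voucher, so its earliest slot is position 4 + 1 = 5.

5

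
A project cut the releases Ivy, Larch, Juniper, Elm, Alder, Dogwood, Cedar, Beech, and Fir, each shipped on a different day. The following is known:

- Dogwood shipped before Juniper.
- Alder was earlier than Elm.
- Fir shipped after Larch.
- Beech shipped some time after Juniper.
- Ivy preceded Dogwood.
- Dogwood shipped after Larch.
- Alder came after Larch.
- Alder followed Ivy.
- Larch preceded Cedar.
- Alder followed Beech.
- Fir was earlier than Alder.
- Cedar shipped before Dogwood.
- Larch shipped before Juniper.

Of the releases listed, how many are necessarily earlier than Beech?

Directly stated before Beech: Juniper.
Cedar reaches Beech via Cedar → Dogwood → Juniper → Beech.
Dogwood reaches Beech via Dogwood → Juniper → Beech.
Ivy reaches Beech via Ivy → Dogwood → Juniper → Beech.
Likewise Larch reaches Beech by chaining the stated constraints.
No chain forces Elm (or any of the others) ahead of Beech.
That's Cedar, Dogwood, Ivy, Juniper, and Larch — 5 in all.

5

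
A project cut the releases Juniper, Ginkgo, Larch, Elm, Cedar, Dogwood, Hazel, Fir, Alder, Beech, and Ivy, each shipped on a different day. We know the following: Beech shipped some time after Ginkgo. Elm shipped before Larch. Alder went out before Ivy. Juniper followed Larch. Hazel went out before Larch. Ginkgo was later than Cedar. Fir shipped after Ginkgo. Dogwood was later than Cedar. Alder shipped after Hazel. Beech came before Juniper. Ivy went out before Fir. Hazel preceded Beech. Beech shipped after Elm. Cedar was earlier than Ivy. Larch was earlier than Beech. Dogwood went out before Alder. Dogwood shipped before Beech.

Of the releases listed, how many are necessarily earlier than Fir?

6

Directly stated before Fir: Ginkgo and Ivy.
Alder reaches Fir via Alder → Ivy → Fir.
Cedar reaches Fir via Cedar → Ivy → Fir.
Dogwood reaches Fir via Dogwood → Alder → Ivy → Fir.
Likewise Hazel reaches Fir by chaining the stated constraints.
That's Alder, Cedar, Dogwood, Ginkgo, Hazel, and Ivy — 6 in all.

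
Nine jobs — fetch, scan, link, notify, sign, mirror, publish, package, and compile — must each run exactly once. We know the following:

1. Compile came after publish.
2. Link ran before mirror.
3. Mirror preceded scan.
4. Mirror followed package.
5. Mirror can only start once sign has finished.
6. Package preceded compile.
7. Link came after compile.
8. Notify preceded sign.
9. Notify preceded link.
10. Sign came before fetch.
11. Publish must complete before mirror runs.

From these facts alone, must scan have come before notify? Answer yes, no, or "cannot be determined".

no

Tracing the constraints gives notify → link → mirror → scan, so notify must come before scan.
That means scan cannot be before notify.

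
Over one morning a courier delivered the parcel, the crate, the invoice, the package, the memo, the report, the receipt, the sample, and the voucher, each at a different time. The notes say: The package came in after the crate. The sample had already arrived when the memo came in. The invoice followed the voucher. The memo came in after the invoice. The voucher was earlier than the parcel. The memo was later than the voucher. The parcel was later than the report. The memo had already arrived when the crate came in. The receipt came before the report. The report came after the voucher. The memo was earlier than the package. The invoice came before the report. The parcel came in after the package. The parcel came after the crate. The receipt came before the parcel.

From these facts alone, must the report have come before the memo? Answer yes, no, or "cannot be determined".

No chain of stated constraints runs from the report to the memo, and none runs from the memo to the report either.
So the relative order of the report and the memo is not fixed by the given facts.

cannot be determined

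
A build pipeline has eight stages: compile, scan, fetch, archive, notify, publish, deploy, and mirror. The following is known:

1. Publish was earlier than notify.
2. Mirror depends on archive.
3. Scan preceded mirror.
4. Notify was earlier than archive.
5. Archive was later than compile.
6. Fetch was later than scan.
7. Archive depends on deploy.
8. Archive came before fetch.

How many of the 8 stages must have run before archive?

4

Directly stated before archive: compile, deploy, and notify.
Publish reaches archive via publish → notify → archive.
No chain forces fetch (or any of the others) ahead of archive.
That's compile, deploy, notify, and publish — 4 in all.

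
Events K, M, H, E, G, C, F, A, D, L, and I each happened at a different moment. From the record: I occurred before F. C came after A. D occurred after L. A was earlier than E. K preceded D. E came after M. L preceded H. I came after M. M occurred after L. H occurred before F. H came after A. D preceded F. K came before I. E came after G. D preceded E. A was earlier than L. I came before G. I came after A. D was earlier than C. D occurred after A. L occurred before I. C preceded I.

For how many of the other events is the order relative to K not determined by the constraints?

Forced after K: C, D, E, F, G, and I.
That leaves A, H, L, and M with no forced order relative to K — 4.

4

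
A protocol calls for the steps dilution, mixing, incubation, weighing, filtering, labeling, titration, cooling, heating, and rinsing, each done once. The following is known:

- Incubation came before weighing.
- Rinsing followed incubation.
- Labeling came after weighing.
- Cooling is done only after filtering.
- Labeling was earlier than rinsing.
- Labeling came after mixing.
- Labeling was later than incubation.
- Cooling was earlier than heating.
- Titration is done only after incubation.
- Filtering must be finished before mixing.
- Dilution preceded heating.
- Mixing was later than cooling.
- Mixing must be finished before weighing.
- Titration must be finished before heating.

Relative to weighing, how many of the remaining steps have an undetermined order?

3

Forced before weighing: cooling, filtering, incubation, and mixing; forced after weighing: labeling and rinsing.
That leaves dilution, heating, and titration with no forced order relative to weighing — 3.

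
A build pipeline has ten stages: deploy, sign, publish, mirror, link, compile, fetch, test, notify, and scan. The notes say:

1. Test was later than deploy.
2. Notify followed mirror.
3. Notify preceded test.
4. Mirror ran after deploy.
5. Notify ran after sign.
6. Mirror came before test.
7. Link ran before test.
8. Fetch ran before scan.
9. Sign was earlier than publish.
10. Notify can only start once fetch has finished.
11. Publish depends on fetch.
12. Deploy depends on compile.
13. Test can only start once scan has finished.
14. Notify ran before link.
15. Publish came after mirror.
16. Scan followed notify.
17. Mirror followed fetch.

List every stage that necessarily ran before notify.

compile, deploy, fetch, mirror, sign

Directly stated before notify: fetch, mirror, and sign.
Compile reaches notify via compile → deploy → mirror → notify.
Deploy reaches notify via deploy → mirror → notify.
No chain forces test (or any of the others) ahead of notify.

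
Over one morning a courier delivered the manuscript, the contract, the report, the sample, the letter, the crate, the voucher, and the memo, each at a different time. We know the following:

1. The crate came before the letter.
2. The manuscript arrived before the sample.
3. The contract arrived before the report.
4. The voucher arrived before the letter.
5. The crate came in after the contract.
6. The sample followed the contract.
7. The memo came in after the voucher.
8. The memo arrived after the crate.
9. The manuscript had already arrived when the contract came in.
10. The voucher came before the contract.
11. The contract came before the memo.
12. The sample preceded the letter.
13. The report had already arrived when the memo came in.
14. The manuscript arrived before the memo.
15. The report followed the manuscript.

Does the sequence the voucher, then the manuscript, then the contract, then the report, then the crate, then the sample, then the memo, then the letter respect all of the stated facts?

yes

Check each stated constraint against the proposed order — e.g. the voucher is ahead of the memo; the voucher is ahead of the letter. Every pair is in the required order; nothing is violated.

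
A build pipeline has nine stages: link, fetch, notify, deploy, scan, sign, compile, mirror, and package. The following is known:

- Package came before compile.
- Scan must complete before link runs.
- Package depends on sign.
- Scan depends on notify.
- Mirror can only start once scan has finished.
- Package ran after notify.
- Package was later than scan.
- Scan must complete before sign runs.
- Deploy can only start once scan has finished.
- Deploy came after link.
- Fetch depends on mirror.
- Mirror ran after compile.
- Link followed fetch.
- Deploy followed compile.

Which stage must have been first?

Notify has a chain of constraints placing it before every other stage, so notify must be first.

notify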